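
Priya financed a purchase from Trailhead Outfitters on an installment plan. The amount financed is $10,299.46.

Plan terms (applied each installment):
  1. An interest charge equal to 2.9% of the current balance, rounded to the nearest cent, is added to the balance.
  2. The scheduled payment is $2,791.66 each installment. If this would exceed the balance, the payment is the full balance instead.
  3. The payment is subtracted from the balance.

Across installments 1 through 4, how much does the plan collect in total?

Installment 1: opening $10,299.46; interest $298.68 → $10,598.14; payment $2,791.66; balance $7,806.48
Installment 2: opening $7,806.48; interest $226.39 → $8,032.87; payment $2,791.66; balance $5,241.21
Installment 3: opening $5,241.21; interest $152.00 → $5,393.21; payment $2,791.66; balance $2,601.55
Installment 4: opening $2,601.55; interest $75.44 → $2,676.99; payment $2,676.99; balance $0.00
Total paid: $11,051.97

$11,051.97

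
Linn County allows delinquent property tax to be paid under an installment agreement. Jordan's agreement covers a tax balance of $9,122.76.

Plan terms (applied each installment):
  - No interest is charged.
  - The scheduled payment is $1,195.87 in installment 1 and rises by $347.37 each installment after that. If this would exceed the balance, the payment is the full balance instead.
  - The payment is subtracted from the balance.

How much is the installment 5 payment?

$2,255.06

Installment 1: opening $9,122.76; payment $1,195.87; balance $7,926.89
Installment 2: opening $7,926.89; payment $1,543.24; balance $6,383.65
Installment 3: opening $6,383.65; payment $1,890.61; balance $4,493.04
Installment 4: opening $4,493.04; payment $2,237.98; balance $2,255.06
Installment 5: opening $2,255.06; payment $2,255.06; balance $0.00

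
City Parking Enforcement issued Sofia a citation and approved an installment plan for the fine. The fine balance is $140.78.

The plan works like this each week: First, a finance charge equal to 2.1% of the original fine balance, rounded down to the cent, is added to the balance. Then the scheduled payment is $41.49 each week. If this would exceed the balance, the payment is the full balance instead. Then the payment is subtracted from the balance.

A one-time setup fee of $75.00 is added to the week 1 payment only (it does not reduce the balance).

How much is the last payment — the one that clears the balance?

$28.11

Week 1: opening $140.78; interest $2.95 → $143.73; payment $41.49 (+ $75.00 fee); balance $102.24
Week 2: opening $102.24; interest $2.95 → $105.19; payment $41.49; balance $63.70
Week 3: opening $63.70; interest $2.95 → $66.65; payment $41.49; balance $25.16
Week 4: opening $25.16; interest $2.95 → $28.11; payment $28.11; balance $0.00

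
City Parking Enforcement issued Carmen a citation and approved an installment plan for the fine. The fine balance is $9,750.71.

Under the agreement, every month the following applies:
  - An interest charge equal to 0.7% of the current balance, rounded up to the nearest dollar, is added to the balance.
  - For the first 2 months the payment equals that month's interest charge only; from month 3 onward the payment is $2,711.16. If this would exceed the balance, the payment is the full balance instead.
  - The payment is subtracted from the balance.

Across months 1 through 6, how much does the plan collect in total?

# | Opening | Interest | Payment | End bal
1 | $9,750.71 | $69.00 | $69.00 | $9,750.71
2 | $9,750.71 | $69.00 | $69.00 | $9,750.71
3 | $9,750.71 | $69.00 | $2,711.16 | $7,108.55
4 | $7,108.55 | $50.00 | $2,711.16 | $4,447.39
5 | $4,447.39 | $32.00 | $2,711.16 | $1,768.23
6 | $1,768.23 | $13.00 | $1,781.23 | $0.00
Total paid: $10,052.71

$10,052.71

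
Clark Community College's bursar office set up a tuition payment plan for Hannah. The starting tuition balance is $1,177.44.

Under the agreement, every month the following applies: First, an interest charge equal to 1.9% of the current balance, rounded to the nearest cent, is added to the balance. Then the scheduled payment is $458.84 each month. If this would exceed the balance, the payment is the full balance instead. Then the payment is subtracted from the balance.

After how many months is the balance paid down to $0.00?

3

# | Opening | Interest | Payment | End bal
1 | $1,177.44 | $22.37 | $458.84 | $740.97
2 | $740.97 | $14.08 | $458.84 | $296.21
3 | $296.21 | $5.63 | $301.84 | $0.00
Balance reaches $0.00 in month 3.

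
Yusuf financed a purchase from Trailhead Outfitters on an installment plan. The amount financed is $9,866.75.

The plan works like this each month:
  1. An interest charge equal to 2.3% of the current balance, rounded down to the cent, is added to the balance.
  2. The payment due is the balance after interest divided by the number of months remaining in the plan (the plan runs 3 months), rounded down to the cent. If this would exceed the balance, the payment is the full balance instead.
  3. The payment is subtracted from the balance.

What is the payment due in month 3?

$3,521.10

Month 1: opening $9,866.75; interest $226.93 → $10,093.68; payment $3,364.56; balance $6,729.12
Month 2: opening $6,729.12; interest $154.76 → $6,883.88; payment $3,441.94; balance $3,441.94
Month 3: opening $3,441.94; interest $79.16 → $3,521.10; payment $3,521.10; balance $0.00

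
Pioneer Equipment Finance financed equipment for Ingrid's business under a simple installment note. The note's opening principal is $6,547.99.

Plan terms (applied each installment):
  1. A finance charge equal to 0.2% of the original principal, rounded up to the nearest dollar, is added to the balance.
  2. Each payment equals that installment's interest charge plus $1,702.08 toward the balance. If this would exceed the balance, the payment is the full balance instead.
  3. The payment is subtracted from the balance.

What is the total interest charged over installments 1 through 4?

# | Opening | Interest | Payment | End bal
1 | $6,547.99 | $14.00 | $1,716.08 | $4,845.91
2 | $4,845.91 | $14.00 | $1,716.08 | $3,143.83
3 | $3,143.83 | $14.00 | $1,716.08 | $1,441.75
4 | $1,441.75 | $14.00 | $1,455.75 | $0.00
Total interest: $14.00 + $14.00 + $14.00 + $14.00 = $56.00

$56.00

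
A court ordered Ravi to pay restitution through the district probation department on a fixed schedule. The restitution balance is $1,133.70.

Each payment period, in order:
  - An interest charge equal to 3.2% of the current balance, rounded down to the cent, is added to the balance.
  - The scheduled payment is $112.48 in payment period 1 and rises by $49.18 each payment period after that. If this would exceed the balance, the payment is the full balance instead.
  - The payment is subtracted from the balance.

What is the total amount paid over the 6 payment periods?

$1,280.90

Payment period 1: opening $1,133.70; interest $36.27 → $1,169.97; payment $112.48; balance $1,057.49
Payment period 2: opening $1,057.49; interest $33.83 → $1,091.32; payment $161.66; balance $929.66
Payment period 3: opening $929.66; interest $29.74 → $959.40; payment $210.84; balance $748.56
Payment period 4: opening $748.56; interest $23.95 → $772.51; payment $260.02; balance $512.49
Payment period 5: opening $512.49; interest $16.39 → $528.88; payment $309.20; balance $219.68
Payment period 6: opening $219.68; interest $7.02 → $226.70; payment $226.70; balance $0.00
Total paid: $1,280.90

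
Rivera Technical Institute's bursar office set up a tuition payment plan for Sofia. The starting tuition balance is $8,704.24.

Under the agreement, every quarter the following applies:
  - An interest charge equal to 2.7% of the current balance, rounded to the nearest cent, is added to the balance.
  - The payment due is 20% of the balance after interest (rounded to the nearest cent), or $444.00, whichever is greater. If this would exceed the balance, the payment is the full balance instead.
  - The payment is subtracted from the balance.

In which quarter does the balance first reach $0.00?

Quarter 1: $8,704.24 +$235.01 interest = $8,939.25; pay $1,787.85 → $7,151.40
Quarter 2: $7,151.40 +$193.09 interest = $7,344.49; pay $1,468.90 → $5,875.59
Quarter 3: $5,875.59 +$158.64 interest = $6,034.23; pay $1,206.85 → $4,827.38
Quarter 4: $4,827.38 +$130.34 interest = $4,957.72; pay $991.54 → $3,966.18
Quarter 5: $3,966.18 +$107.09 interest = $4,073.27; pay $814.65 → $3,258.62
Quarter 6: $3,258.62 +$87.98 interest = $3,346.60; pay $669.32 → $2,677.28
Quarter 7: $2,677.28 +$72.29 interest = $2,749.57; pay $549.91 → $2,199.66
Quarter 8: $2,199.66 +$59.39 interest = $2,259.05; pay $451.81 → $1,807.24
Quarter 9: $1,807.24 +$48.80 interest = $1,856.04; pay $444.00 → $1,412.04
Quarter 10: $1,412.04 +$38.13 interest = $1,450.17; pay $444.00 → $1,006.17
Quarter 11: $1,006.17 +$27.17 interest = $1,033.34; pay $444.00 → $589.34
Quarter 12: $589.34 +$15.91 interest = $605.25; pay $444.00 → $161.25
Quarter 13: $161.25 +$4.35 interest = $165.60; pay $165.60 → $0.00
Balance reaches $0.00 in quarter 13.

13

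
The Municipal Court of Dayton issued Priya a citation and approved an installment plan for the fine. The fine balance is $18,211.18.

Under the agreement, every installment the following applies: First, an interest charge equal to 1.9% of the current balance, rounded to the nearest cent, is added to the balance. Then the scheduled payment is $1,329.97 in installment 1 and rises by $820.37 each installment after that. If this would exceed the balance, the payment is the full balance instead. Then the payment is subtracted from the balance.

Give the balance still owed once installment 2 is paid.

# | Opening | Interest | Payment | End bal
1 | $18,211.18 | $346.01 | $1,329.97 | $17,227.22
2 | $17,227.22 | $327.32 | $2,150.34 | $15,404.20

$15,404.20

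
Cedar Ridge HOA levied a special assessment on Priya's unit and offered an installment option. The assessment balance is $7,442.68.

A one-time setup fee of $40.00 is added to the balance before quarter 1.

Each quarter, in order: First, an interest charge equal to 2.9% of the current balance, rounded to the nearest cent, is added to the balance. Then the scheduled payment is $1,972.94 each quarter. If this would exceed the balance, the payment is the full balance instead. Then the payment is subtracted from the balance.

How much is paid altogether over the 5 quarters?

$8,043.48

# | Opening | Interest | Payment | End bal
1 | $7,482.68 | $217.00 | $1,972.94 | $5,726.74
2 | $5,726.74 | $166.08 | $1,972.94 | $3,919.88
3 | $3,919.88 | $113.68 | $1,972.94 | $2,060.62
4 | $2,060.62 | $59.76 | $1,972.94 | $147.44
5 | $147.44 | $4.28 | $151.72 | $0.00
Total paid: $8,043.48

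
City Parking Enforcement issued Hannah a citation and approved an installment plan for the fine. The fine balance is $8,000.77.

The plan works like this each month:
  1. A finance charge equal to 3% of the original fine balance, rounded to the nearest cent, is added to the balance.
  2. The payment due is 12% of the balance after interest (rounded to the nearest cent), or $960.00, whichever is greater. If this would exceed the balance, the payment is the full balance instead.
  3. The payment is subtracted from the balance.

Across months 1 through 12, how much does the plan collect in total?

$10,881.01

# | Opening | Interest | Payment | End bal
1 | $8,000.77 | $240.02 | $988.89 | $7,251.90
2 | $7,251.90 | $240.02 | $960.00 | $6,531.92
3 | $6,531.92 | $240.02 | $960.00 | $5,811.94
4 | $5,811.94 | $240.02 | $960.00 | $5,091.96
5 | $5,091.96 | $240.02 | $960.00 | $4,371.98
6 | $4,371.98 | $240.02 | $960.00 | $3,652.00
7 | $3,652.00 | $240.02 | $960.00 | $2,932.02
8 | $2,932.02 | $240.02 | $960.00 | $2,212.04
9 | $2,212.04 | $240.02 | $960.00 | $1,492.06
10 | $1,492.06 | $240.02 | $960.00 | $772.08
11 | $772.08 | $240.02 | $960.00 | $52.10
12 | $52.10 | $240.02 | $292.12 | $0.00
Total paid: $10,881.01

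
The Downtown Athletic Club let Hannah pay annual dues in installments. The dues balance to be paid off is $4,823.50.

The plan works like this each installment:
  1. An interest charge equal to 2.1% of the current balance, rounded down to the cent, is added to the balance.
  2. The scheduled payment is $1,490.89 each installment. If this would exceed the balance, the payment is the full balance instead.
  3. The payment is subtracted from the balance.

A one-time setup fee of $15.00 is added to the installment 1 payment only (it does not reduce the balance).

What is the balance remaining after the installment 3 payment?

$566.54

Installment 1: $4,823.50 +$101.29 interest = $4,924.79; pay $1,490.89 (+ $15.00 fee) → $3,433.90
Installment 2: $3,433.90 +$72.11 interest = $3,506.01; pay $1,490.89 → $2,015.12
Installment 3: $2,015.12 +$42.31 interest = $2,057.43; pay $1,490.89 → $566.54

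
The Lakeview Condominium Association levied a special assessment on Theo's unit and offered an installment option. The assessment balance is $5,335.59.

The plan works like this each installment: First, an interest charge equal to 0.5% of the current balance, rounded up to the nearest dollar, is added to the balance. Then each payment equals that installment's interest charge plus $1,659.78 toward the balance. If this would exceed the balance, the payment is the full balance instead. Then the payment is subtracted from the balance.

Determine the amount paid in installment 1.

Installment 1: $5,335.59 +$27.00 interest = $5,362.59; pay $1,686.78 → $3,675.81

$1,686.78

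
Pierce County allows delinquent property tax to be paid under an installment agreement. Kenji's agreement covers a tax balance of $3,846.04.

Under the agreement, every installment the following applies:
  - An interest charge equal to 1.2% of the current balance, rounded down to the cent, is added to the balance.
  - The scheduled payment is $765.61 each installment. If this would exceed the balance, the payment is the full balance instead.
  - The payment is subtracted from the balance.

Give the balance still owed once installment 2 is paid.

$2,398.48

# | Opening | Interest | Payment | End bal
1 | $3,846.04 | $46.15 | $765.61 | $3,126.58
2 | $3,126.58 | $37.51 | $765.61 | $2,398.48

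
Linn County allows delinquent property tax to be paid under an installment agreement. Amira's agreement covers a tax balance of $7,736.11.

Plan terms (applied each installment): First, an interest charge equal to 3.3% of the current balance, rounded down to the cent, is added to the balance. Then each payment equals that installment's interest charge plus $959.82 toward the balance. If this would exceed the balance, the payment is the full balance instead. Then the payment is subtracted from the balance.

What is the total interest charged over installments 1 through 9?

$1,157.31

Installment 1: $7,736.11 +$255.29 interest = $7,991.40; pay $1,215.11 → $6,776.29
Installment 2: $6,776.29 +$223.61 interest = $6,999.90; pay $1,183.43 → $5,816.47
Installment 3: $5,816.47 +$191.94 interest = $6,008.41; pay $1,151.76 → $4,856.65
Installment 4: $4,856.65 +$160.26 interest = $5,016.91; pay $1,120.08 → $3,896.83
Installment 5: $3,896.83 +$128.59 interest = $4,025.42; pay $1,088.41 → $2,937.01
Installment 6: $2,937.01 +$96.92 interest = $3,033.93; pay $1,056.74 → $1,977.19
Installment 7: $1,977.19 +$65.24 interest = $2,042.43; pay $1,025.06 → $1,017.37
Installment 8: $1,017.37 +$33.57 interest = $1,050.94; pay $993.39 → $57.55
Installment 9: $57.55 +$1.89 interest = $59.44; pay $59.44 → $0.00
Total interest: $255.29 + $223.61 + $191.94 + $160.26 + $128.59 + $96.92 + $65.24 + $33.57 + $1.89 = $1,157.31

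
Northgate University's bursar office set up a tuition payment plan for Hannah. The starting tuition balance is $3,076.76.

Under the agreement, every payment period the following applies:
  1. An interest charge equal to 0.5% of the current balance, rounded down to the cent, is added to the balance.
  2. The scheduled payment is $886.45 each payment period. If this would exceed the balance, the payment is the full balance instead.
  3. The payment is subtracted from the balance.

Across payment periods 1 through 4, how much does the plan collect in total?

Payment period 1: opening $3,076.76; interest $15.38 → $3,092.14; payment $886.45; balance $2,205.69
Payment period 2: opening $2,205.69; interest $11.02 → $2,216.71; payment $886.45; balance $1,330.26
Payment period 3: opening $1,330.26; interest $6.65 → $1,336.91; payment $886.45; balance $450.46
Payment period 4: opening $450.46; interest $2.25 → $452.71; payment $452.71; balance $0.00
Total paid: $3,112.06

$3,112.06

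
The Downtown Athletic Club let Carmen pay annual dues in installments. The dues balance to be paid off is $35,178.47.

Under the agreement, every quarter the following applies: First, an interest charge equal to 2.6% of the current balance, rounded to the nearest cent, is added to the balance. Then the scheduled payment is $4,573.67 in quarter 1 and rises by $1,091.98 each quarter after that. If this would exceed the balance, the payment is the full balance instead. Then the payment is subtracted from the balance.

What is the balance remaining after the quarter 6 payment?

$0.00

Quarter 1: $35,178.47 +$914.64 interest = $36,093.11; pay $4,573.67 → $31,519.44
Quarter 2: $31,519.44 +$819.51 interest = $32,338.95; pay $5,665.65 → $26,673.30
Quarter 3: $26,673.30 +$693.51 interest = $27,366.81; pay $6,757.63 → $20,609.18
Quarter 4: $20,609.18 +$535.84 interest = $21,145.02; pay $7,849.61 → $13,295.41
Quarter 5: $13,295.41 +$345.68 interest = $13,641.09; pay $8,941.59 → $4,699.50
Quarter 6: $4,699.50 +$122.19 interest = $4,821.69; pay $4,821.69 → $0.00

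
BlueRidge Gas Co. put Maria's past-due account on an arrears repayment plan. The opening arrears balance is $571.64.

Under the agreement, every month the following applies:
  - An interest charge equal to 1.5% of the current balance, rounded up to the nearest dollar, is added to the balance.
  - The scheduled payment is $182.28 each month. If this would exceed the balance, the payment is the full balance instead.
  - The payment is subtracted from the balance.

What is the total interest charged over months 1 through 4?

Month 1: $571.64 +$9.00 interest = $580.64; pay $182.28 → $398.36
Month 2: $398.36 +$6.00 interest = $404.36; pay $182.28 → $222.08
Month 3: $222.08 +$4.00 interest = $226.08; pay $182.28 → $43.80
Month 4: $43.80 +$1.00 interest = $44.80; pay $44.80 → $0.00
Total interest: $9.00 + $6.00 + $4.00 + $1.00 = $20.00

$20.00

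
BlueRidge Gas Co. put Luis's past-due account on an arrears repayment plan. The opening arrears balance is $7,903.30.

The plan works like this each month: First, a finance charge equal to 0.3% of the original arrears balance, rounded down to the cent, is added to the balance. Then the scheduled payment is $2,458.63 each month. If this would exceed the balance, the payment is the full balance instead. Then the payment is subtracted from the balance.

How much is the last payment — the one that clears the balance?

Month 1: opening $7,903.30; interest $23.70 → $7,927.00; payment $2,458.63; balance $5,468.37
Month 2: opening $5,468.37; interest $23.70 → $5,492.07; payment $2,458.63; balance $3,033.44
Month 3: opening $3,033.44; interest $23.70 → $3,057.14; payment $2,458.63; balance $598.51
Month 4: opening $598.51; interest $23.70 → $622.21; payment $622.21; balance $0.00

$622.21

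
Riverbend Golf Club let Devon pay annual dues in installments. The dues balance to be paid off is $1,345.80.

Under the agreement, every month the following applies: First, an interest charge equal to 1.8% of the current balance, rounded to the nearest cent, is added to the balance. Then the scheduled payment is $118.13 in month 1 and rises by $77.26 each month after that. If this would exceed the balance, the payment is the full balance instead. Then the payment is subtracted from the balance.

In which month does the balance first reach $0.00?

6

Month 1: $1,345.80 +$24.22 interest = $1,370.02; pay $118.13 → $1,251.89
Month 2: $1,251.89 +$22.53 interest = $1,274.42; pay $195.39 → $1,079.03
Month 3: $1,079.03 +$19.42 interest = $1,098.45; pay $272.65 → $825.80
Month 4: $825.80 +$14.86 interest = $840.66; pay $349.91 → $490.75
Month 5: $490.75 +$8.83 interest = $499.58; pay $427.17 → $72.41
Month 6: $72.41 +$1.30 interest = $73.71; pay $73.71 → $0.00
Balance reaches $0.00 in month 6.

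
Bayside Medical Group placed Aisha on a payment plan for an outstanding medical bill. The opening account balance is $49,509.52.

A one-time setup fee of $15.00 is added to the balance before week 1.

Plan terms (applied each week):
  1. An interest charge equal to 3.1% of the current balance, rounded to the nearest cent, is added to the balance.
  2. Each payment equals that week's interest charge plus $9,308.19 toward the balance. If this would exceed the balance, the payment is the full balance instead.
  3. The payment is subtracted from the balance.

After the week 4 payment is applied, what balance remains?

$12,291.76

# | Opening | Interest | Payment | End bal
1 | $49,524.52 | $1,535.26 | $10,843.45 | $40,216.33
2 | $40,216.33 | $1,246.71 | $10,554.90 | $30,908.14
3 | $30,908.14 | $958.15 | $10,266.34 | $21,599.95
4 | $21,599.95 | $669.60 | $9,977.79 | $12,291.76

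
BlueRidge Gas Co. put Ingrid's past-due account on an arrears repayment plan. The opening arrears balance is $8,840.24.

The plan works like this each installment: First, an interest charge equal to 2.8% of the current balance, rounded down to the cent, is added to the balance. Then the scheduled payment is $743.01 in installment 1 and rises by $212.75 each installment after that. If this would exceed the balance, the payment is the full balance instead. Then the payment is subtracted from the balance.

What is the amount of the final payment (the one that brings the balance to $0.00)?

$395.08

Installment 1: opening $8,840.24; interest $247.52 → $9,087.76; payment $743.01; balance $8,344.75
Installment 2: opening $8,344.75; interest $233.65 → $8,578.40; payment $955.76; balance $7,622.64
Installment 3: opening $7,622.64; interest $213.43 → $7,836.07; payment $1,168.51; balance $6,667.56
Installment 4: opening $6,667.56; interest $186.69 → $6,854.25; payment $1,381.26; balance $5,472.99
Installment 5: opening $5,472.99; interest $153.24 → $5,626.23; payment $1,594.01; balance $4,032.22
Installment 6: opening $4,032.22; interest $112.90 → $4,145.12; payment $1,806.76; balance $2,338.36
Installment 7: opening $2,338.36; interest $65.47 → $2,403.83; payment $2,019.51; balance $384.32
Installment 8: opening $384.32; interest $10.76 → $395.08; payment $395.08; balance $0.00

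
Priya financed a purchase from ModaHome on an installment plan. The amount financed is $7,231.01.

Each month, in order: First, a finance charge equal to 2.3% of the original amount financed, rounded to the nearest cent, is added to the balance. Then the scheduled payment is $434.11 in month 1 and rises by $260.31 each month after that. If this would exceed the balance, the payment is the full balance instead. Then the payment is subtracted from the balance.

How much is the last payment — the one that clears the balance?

Month 1: $7,231.01 +$166.31 interest = $7,397.32; pay $434.11 → $6,963.21
Month 2: $6,963.21 +$166.31 interest = $7,129.52; pay $694.42 → $6,435.10
Month 3: $6,435.10 +$166.31 interest = $6,601.41; pay $954.73 → $5,646.68
Month 4: $5,646.68 +$166.31 interest = $5,812.99; pay $1,215.04 → $4,597.95
Month 5: $4,597.95 +$166.31 interest = $4,764.26; pay $1,475.35 → $3,288.91
Month 6: $3,288.91 +$166.31 interest = $3,455.22; pay $1,735.66 → $1,719.56
Month 7: $1,719.56 +$166.31 interest = $1,885.87; pay $1,885.87 → $0.00

$1,885.87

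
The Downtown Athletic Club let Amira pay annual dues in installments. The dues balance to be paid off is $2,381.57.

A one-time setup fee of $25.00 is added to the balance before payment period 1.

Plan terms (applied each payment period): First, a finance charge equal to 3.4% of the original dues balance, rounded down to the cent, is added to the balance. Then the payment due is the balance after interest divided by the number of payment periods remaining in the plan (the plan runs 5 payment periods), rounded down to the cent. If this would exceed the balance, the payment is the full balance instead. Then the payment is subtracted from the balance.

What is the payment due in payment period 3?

Payment period 1: opening $2,406.57; interest $80.97 → $2,487.54; payment $497.50; balance $1,990.04
Payment period 2: opening $1,990.04; interest $80.97 → $2,071.01; payment $517.75; balance $1,553.26
Payment period 3: opening $1,553.26; interest $80.97 → $1,634.23; payment $544.74; balance $1,089.49

$544.74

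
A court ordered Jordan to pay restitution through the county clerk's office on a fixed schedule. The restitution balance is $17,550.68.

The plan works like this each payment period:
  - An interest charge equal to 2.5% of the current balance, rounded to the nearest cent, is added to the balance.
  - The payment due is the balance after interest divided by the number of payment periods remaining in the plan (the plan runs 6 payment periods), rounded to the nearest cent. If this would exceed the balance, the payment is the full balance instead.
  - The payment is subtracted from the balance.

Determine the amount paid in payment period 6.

Payment period 1: $17,550.68 +$438.77 interest = $17,989.45; pay $2,998.24 → $14,991.21
Payment period 2: $14,991.21 +$374.78 interest = $15,365.99; pay $3,073.20 → $12,292.79
Payment period 3: $12,292.79 +$307.32 interest = $12,600.11; pay $3,150.03 → $9,450.08
Payment period 4: $9,450.08 +$236.25 interest = $9,686.33; pay $3,228.78 → $6,457.55
Payment period 5: $6,457.55 +$161.44 interest = $6,618.99; pay $3,309.50 → $3,309.49
Payment period 6: $3,309.49 +$82.74 interest = $3,392.23; pay $3,392.23 → $0.00

$3,392.23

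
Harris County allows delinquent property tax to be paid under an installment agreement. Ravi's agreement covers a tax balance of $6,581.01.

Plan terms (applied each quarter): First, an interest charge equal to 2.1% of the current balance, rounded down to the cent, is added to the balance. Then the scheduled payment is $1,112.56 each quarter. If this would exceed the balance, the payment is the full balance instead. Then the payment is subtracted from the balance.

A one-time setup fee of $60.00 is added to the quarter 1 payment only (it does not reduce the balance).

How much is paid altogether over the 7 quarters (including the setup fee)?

# | Opening | Interest | Payment | Fee | End bal
1 | $6,581.01 | $138.20 | $1,112.56 | $60.00 | $5,606.65
2 | $5,606.65 | $117.73 | $1,112.56 | — | $4,611.82
3 | $4,611.82 | $96.84 | $1,112.56 | — | $3,596.10
4 | $3,596.10 | $75.51 | $1,112.56 | — | $2,559.05
5 | $2,559.05 | $53.74 | $1,112.56 | — | $1,500.23
6 | $1,500.23 | $31.50 | $1,112.56 | — | $419.17
7 | $419.17 | $8.80 | $427.97 | — | $0.00
Total paid: $7,163.33

$7,163.33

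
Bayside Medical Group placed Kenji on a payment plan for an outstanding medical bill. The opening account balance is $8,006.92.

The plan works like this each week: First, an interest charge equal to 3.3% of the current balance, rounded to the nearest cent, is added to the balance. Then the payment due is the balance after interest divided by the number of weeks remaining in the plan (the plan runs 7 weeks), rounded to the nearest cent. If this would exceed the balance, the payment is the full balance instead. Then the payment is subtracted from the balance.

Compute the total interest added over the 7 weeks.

# | Opening | Interest | Payment | End bal
1 | $8,006.92 | $264.23 | $1,181.59 | $7,089.56
2 | $7,089.56 | $233.96 | $1,220.59 | $6,102.93
3 | $6,102.93 | $201.40 | $1,260.87 | $5,043.46
4 | $5,043.46 | $166.43 | $1,302.47 | $3,907.42
5 | $3,907.42 | $128.94 | $1,345.45 | $2,690.91
6 | $2,690.91 | $88.80 | $1,389.86 | $1,389.85
7 | $1,389.85 | $45.87 | $1,435.72 | $0.00
Total interest: $264.23 + $233.96 + $201.40 + $166.43 + $128.94 + $88.80 + $45.87 = $1,129.63

$1,129.63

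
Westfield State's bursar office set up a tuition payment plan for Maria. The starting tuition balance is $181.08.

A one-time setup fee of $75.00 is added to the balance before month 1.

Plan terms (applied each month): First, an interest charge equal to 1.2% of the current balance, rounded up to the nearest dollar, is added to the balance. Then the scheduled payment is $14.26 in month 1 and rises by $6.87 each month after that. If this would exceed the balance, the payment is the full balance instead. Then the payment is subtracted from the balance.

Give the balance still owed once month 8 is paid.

# | Opening | Interest | Payment | End bal
1 | $256.08 | $4.00 | $14.26 | $245.82
2 | $245.82 | $3.00 | $21.13 | $227.69
3 | $227.69 | $3.00 | $28.00 | $202.69
4 | $202.69 | $3.00 | $34.87 | $170.82
5 | $170.82 | $3.00 | $41.74 | $132.08
6 | $132.08 | $2.00 | $48.61 | $85.47
7 | $85.47 | $2.00 | $55.48 | $31.99
8 | $31.99 | $1.00 | $32.99 | $0.00

$0.00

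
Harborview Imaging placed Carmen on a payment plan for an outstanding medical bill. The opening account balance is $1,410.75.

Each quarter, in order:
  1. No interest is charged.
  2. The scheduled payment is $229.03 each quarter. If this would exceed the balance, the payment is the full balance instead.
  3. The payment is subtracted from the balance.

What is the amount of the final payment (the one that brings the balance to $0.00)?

$36.57

# | Opening | Payment | End bal
1 | $1,410.75 | $229.03 | $1,181.72
2 | $1,181.72 | $229.03 | $952.69
3 | $952.69 | $229.03 | $723.66
4 | $723.66 | $229.03 | $494.63
5 | $494.63 | $229.03 | $265.60
6 | $265.60 | $229.03 | $36.57
7 | $36.57 | $36.57 | $0.00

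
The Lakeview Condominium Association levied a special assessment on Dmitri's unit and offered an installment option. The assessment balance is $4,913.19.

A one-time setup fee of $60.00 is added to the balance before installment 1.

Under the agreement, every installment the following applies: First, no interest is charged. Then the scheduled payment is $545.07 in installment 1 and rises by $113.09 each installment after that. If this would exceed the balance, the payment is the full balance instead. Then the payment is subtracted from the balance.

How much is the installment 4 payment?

$884.34

Installment 1: opening $4,973.19; payment $545.07; balance $4,428.12
Installment 2: opening $4,428.12; payment $658.16; balance $3,769.96
Installment 3: opening $3,769.96; payment $771.25; balance $2,998.71
Installment 4: opening $2,998.71; payment $884.34; balance $2,114.37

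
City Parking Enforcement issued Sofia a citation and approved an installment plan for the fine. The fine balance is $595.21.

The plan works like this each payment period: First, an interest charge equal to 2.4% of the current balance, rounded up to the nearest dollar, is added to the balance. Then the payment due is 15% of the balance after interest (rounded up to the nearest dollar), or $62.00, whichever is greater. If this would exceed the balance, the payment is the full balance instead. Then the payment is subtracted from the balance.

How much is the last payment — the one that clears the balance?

$1.21

# | Opening | Interest | Payment | End bal
1 | $595.21 | $15.00 | $92.00 | $518.21
2 | $518.21 | $13.00 | $80.00 | $451.21
3 | $451.21 | $11.00 | $70.00 | $392.21
4 | $392.21 | $10.00 | $62.00 | $340.21
5 | $340.21 | $9.00 | $62.00 | $287.21
6 | $287.21 | $7.00 | $62.00 | $232.21
7 | $232.21 | $6.00 | $62.00 | $176.21
8 | $176.21 | $5.00 | $62.00 | $119.21
9 | $119.21 | $3.00 | $62.00 | $60.21
10 | $60.21 | $2.00 | $62.00 | $0.21
11 | $0.21 | $1.00 | $1.21 | $0.00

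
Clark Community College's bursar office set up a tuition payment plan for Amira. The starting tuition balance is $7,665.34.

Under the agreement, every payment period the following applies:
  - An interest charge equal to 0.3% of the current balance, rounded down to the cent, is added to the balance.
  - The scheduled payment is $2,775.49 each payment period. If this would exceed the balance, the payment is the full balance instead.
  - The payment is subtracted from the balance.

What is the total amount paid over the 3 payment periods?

# | Opening | Interest | Payment | End bal
1 | $7,665.34 | $22.99 | $2,775.49 | $4,912.84
2 | $4,912.84 | $14.73 | $2,775.49 | $2,152.08
3 | $2,152.08 | $6.45 | $2,158.53 | $0.00
Total paid: $7,709.51

$7,709.51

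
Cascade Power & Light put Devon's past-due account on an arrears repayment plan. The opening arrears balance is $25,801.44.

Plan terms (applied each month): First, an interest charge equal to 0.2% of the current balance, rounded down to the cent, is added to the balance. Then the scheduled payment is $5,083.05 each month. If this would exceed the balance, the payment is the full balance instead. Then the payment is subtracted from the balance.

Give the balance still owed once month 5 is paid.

$543.35

Month 1: opening $25,801.44; interest $51.60 → $25,853.04; payment $5,083.05; balance $20,769.99
Month 2: opening $20,769.99; interest $41.53 → $20,811.52; payment $5,083.05; balance $15,728.47
Month 3: opening $15,728.47; interest $31.45 → $15,759.92; payment $5,083.05; balance $10,676.87
Month 4: opening $10,676.87; interest $21.35 → $10,698.22; payment $5,083.05; balance $5,615.17
Month 5: opening $5,615.17; interest $11.23 → $5,626.40; payment $5,083.05; balance $543.35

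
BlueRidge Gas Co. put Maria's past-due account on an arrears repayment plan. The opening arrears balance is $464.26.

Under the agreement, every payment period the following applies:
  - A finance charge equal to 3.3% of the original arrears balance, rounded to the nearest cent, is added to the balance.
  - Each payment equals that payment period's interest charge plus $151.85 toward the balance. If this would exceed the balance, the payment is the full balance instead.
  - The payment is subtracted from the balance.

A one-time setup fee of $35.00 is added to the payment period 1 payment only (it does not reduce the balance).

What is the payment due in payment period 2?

Payment period 1: opening $464.26; interest $15.32 → $479.58; payment $167.17 (+ $35.00 fee); balance $312.41
Payment period 2: opening $312.41; interest $15.32 → $327.73; payment $167.17; balance $160.56

$167.17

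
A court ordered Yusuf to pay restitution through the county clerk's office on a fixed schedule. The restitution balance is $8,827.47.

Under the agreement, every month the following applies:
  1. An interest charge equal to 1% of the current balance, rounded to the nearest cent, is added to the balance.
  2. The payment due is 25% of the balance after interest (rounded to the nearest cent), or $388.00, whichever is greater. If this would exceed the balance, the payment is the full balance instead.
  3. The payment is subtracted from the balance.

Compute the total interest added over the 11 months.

Month 1: opening $8,827.47; interest $88.27 → $8,915.74; payment $2,228.94; balance $6,686.80
Month 2: opening $6,686.80; interest $66.87 → $6,753.67; payment $1,688.42; balance $5,065.25
Month 3: opening $5,065.25; interest $50.65 → $5,115.90; payment $1,278.98; balance $3,836.92
Month 4: opening $3,836.92; interest $38.37 → $3,875.29; payment $968.82; balance $2,906.47
Month 5: opening $2,906.47; interest $29.06 → $2,935.53; payment $733.88; balance $2,201.65
Month 6: opening $2,201.65; interest $22.02 → $2,223.67; payment $555.92; balance $1,667.75
Month 7: opening $1,667.75; interest $16.68 → $1,684.43; payment $421.11; balance $1,263.32
Month 8: opening $1,263.32; interest $12.63 → $1,275.95; payment $388.00; balance $887.95
Month 9: opening $887.95; interest $8.88 → $896.83; payment $388.00; balance $508.83
Month 10: opening $508.83; interest $5.09 → $513.92; payment $388.00; balance $125.92
Month 11: opening $125.92; interest $1.26 → $127.18; payment $127.18; balance $0.00
Total interest: $88.27 + $66.87 + $50.65 + $38.37 + $29.06 + $22.02 + $16.68 + $12.63 + $8.88 + $5.09 + $1.26 = $339.78

$339.78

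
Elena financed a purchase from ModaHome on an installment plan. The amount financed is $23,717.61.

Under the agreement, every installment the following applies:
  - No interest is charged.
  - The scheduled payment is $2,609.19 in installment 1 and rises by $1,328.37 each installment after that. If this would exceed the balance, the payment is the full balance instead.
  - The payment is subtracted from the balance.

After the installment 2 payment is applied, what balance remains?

$17,170.86

Installment 1: opening $23,717.61; payment $2,609.19; balance $21,108.42
Installment 2: opening $21,108.42; payment $3,937.56; balance $17,170.86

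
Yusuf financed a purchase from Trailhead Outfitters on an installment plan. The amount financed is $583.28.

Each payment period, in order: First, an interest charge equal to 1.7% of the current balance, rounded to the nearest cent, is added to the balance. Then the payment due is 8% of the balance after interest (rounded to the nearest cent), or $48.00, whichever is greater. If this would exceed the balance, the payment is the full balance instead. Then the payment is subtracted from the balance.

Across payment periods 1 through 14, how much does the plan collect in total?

# | Opening | Interest | Payment | End bal
1 | $583.28 | $9.92 | $48.00 | $545.20
2 | $545.20 | $9.27 | $48.00 | $506.47
3 | $506.47 | $8.61 | $48.00 | $467.08
4 | $467.08 | $7.94 | $48.00 | $427.02
5 | $427.02 | $7.26 | $48.00 | $386.28
6 | $386.28 | $6.57 | $48.00 | $344.85
7 | $344.85 | $5.86 | $48.00 | $302.71
8 | $302.71 | $5.15 | $48.00 | $259.86
9 | $259.86 | $4.42 | $48.00 | $216.28
10 | $216.28 | $3.68 | $48.00 | $171.96
11 | $171.96 | $2.92 | $48.00 | $126.88
12 | $126.88 | $2.16 | $48.00 | $81.04
13 | $81.04 | $1.38 | $48.00 | $34.42
14 | $34.42 | $0.59 | $35.01 | $0.00
Total paid: $659.01

$659.01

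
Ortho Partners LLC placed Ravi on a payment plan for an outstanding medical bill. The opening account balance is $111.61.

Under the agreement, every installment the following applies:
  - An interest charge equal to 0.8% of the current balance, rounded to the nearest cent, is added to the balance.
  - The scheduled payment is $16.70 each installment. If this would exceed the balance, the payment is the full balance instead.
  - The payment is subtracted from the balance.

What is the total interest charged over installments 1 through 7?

$3.56

# | Opening | Interest | Payment | End bal
1 | $111.61 | $0.89 | $16.70 | $95.80
2 | $95.80 | $0.77 | $16.70 | $79.87
3 | $79.87 | $0.64 | $16.70 | $63.81
4 | $63.81 | $0.51 | $16.70 | $47.62
5 | $47.62 | $0.38 | $16.70 | $31.30
6 | $31.30 | $0.25 | $16.70 | $14.85
7 | $14.85 | $0.12 | $14.97 | $0.00
Total interest: $0.89 + $0.77 + $0.64 + $0.51 + $0.38 + $0.25 + $0.12 = $3.56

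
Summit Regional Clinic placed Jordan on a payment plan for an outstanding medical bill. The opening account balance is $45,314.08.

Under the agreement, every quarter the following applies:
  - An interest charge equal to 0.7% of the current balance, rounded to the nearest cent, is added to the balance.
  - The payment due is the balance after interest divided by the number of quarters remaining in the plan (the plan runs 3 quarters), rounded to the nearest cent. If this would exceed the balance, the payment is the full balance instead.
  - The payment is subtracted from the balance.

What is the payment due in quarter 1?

$15,210.43

# | Opening | Interest | Payment | End bal
1 | $45,314.08 | $317.20 | $15,210.43 | $30,420.85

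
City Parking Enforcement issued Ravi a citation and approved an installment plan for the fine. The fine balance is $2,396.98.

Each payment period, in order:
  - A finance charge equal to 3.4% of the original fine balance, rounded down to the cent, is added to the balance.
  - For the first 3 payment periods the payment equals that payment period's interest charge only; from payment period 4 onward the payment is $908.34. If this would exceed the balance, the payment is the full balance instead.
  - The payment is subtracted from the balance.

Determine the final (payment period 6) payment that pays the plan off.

Payment period 1: opening $2,396.98; interest $81.49 → $2,478.47; payment $81.49; balance $2,396.98
Payment period 2: opening $2,396.98; interest $81.49 → $2,478.47; payment $81.49; balance $2,396.98
Payment period 3: opening $2,396.98; interest $81.49 → $2,478.47; payment $81.49; balance $2,396.98
Payment period 4: opening $2,396.98; interest $81.49 → $2,478.47; payment $908.34; balance $1,570.13
Payment period 5: opening $1,570.13; interest $81.49 → $1,651.62; payment $908.34; balance $743.28
Payment period 6: opening $743.28; interest $81.49 → $824.77; payment $824.77; balance $0.00

$824.77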